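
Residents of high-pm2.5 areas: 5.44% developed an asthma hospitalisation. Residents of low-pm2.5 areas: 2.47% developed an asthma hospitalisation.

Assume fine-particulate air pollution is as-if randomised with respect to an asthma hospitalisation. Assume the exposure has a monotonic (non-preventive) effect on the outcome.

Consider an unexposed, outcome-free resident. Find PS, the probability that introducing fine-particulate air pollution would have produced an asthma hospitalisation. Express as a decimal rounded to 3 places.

p₁ = 0.0544, p₀ = 0.0247.
Under exogeneity and monotonicity, PS = (p₁ − p₀) / (1 − p₀).
PS = (0.0544 − 0.0247) / (1 − 0.0247) = 0.0297 / 0.9753 ≈ 0.0305

PS ≈ 0.030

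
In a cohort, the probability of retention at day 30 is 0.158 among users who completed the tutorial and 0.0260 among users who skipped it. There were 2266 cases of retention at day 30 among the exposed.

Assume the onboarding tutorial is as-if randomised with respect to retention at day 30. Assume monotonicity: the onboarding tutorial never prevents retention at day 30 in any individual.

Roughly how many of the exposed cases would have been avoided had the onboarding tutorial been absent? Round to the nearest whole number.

Let p₁ = 0.158, p₀ = 0.026.
PN = (p₁ − p₀)/p₁ = (0.158 − 0.026) / 0.158 ≈ 0.83544.
Attributable cases ≈ PN × (exposed cases) = 0.83544 × 2266 ≈ 1893.11.

about 1893 cases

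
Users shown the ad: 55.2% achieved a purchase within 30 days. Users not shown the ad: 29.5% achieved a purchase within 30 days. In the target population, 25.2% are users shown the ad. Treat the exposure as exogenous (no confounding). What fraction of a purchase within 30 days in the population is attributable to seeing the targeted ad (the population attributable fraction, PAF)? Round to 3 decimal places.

p₁ = 0.552, p₀ = 0.295.
Overall risk P(Y=1) = π·p₁ + (1−π)·p₀ = 0.252×0.552 + 0.748×0.295 = 0.35976.
Under exogeneity, PAF = [P(Y=1) − p₀] / P(Y=1).
PAF = (0.35976 − 0.295) / 0.35976 ≈ 0.1800

PAF ≈ 0.180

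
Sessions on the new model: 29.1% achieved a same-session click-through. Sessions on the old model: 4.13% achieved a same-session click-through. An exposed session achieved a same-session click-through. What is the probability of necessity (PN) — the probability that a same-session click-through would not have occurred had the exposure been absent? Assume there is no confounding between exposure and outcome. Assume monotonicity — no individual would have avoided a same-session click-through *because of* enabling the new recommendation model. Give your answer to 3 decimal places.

PN ≈ 0.858

p₁ = 0.291, p₀ = 0.0413.
Under exogeneity and monotonicity, PN = (p₁ − p₀) / p₁.
PN = (0.291 − 0.0413) / 0.291 = 0.2497 / 0.291 ≈ 0.8581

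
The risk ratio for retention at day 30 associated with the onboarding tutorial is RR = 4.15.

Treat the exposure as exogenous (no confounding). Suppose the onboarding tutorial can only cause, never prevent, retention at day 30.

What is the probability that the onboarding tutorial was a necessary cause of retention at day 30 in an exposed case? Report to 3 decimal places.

PN ≈ 0.759

Under exogeneity and monotonicity, PN = (RR − 1) / RR = 1 − 1/RR.
PN = (4.15 − 1) / 4.15 = 3.15 / 4.15 ≈ 0.7590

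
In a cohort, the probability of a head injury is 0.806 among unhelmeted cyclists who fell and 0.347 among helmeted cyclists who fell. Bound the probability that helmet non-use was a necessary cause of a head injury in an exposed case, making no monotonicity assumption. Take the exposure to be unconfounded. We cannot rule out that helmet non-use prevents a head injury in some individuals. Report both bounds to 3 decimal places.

0.569 ≤ PN ≤ 0.810

Let p₁ = 0.806, p₀ = 0.347.
Under exogeneity alone the bounds on PN are max{0,(p₁−p₀)/p₁} ≤ PN ≤ min{1,(1−p₀)/p₁}.
  lower = (p₁ − p₀)/p₁ = 0.459 / 0.806 ≈ 0.5695
  upper = min{1, (1 − p₀)/p₁} = 0.653 / 0.806 ≈ 0.8102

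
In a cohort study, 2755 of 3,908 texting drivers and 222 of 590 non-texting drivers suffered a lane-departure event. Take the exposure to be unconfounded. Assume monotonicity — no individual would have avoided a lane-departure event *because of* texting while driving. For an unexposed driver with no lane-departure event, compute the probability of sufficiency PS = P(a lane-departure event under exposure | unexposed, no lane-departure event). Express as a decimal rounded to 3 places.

p₁ = P(outcome | exposed) = 2755/3908 = 0.70496
p₀ = P(outcome | unexposed) = 222/590 = 0.37627
Under exogeneity and monotonicity, PS = (p₁ − p₀) / (1 − p₀).
PS = (0.70496 − 0.37627) / (1 − 0.37627) = 0.32869 / 0.62373 ≈ 0.5270

PS ≈ 0.527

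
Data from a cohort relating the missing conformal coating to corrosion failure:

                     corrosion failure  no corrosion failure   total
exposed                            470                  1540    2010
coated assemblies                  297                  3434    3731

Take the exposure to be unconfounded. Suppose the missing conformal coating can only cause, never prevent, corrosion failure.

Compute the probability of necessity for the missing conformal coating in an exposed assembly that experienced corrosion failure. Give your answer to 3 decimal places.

PN ≈ 0.660

p₁ = P(outcome | exposed) = 470/2010 = 0.23383
p₀ = P(outcome | unexposed) = 297/3731 = 0.079603
Under exogeneity and monotonicity, PN = (p₁ − p₀) / p₁.
PN = (0.23383 − 0.079603) / 0.23383 = 0.15423 / 0.23383 ≈ 0.6596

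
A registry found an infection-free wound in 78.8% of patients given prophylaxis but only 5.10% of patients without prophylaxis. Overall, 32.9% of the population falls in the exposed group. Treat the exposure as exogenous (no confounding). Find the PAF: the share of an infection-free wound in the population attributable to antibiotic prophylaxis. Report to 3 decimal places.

p₁ = 0.788, p₀ = 0.051.
Overall risk P(Y=1) = π·p₁ + (1−π)·p₀ = 0.329×0.788 + 0.671×0.051 = 0.29347.
Under exogeneity, PAF = [P(Y=1) − p₀] / P(Y=1).
PAF = (0.29347 − 0.051) / 0.29347 ≈ 0.8262

PAF ≈ 0.826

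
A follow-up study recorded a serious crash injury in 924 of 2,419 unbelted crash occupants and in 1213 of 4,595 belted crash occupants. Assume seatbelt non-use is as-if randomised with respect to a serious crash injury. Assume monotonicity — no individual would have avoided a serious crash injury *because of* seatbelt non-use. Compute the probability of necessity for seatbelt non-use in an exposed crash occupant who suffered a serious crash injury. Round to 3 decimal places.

PN ≈ 0.309

p₁ = P(outcome | exposed) = 924/2419 = 0.38198
p₀ = P(outcome | unexposed) = 1213/4595 = 0.26398
Under exogeneity and monotonicity, PN = (p₁ − p₀) / p₁.
PN = (0.38198 − 0.26398) / 0.38198 = 0.11799 / 0.38198 ≈ 0.3089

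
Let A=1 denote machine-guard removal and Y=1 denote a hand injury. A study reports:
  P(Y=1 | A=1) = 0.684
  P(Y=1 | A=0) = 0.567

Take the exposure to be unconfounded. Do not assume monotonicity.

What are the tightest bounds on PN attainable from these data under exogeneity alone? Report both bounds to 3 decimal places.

Let p₁ = 0.684, p₀ = 0.567.
Under exogeneity alone the bounds on PN are max{0,(p₁−p₀)/p₁} ≤ PN ≤ min{1,(1−p₀)/p₁}.
  lower = (p₁ − p₀)/p₁ = 0.117 / 0.684 ≈ 0.1711
  upper = min{1, (1 − p₀)/p₁} = 0.433 / 0.684 ≈ 0.6330

0.171 ≤ PN ≤ 0.633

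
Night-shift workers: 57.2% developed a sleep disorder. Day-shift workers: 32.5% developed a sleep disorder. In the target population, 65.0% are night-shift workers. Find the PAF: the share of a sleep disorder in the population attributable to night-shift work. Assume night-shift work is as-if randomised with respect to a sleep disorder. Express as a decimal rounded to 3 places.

PAF ≈ 0.331

p₁ = 0.572, p₀ = 0.325.
Overall risk P(Y=1) = π·p₁ + (1−π)·p₀ = 0.65×0.572 + 0.35×0.325 = 0.48555.
Under exogeneity, PAF = [P(Y=1) − p₀] / P(Y=1).
PAF = (0.48555 − 0.325) / 0.48555 ≈ 0.3307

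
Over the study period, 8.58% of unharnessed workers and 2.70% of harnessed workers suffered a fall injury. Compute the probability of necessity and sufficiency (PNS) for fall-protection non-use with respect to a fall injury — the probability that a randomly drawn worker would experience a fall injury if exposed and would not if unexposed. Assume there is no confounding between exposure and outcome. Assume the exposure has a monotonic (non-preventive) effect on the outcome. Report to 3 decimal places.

PNS ≈ 0.059

p₁ = 0.0858, p₀ = 0.027.
Under exogeneity and monotonicity, PNS = p₁ − p₀.
PNS = 0.0858 − 0.027 = 0.0588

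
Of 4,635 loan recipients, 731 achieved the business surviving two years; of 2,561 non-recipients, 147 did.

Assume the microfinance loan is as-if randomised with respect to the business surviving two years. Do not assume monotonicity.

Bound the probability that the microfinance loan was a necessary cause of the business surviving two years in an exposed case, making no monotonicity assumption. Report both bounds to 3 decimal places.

p₁ = P(outcome | exposed) = 731/4635 = 0.15771
p₀ = P(outcome | unexposed) = 147/2561 = 0.057399
Under exogeneity alone the bounds on PN are max{0,(p₁−p₀)/p₁} ≤ PN ≤ min{1,(1−p₀)/p₁}.
  lower = (p₁ − p₀)/p₁ = 0.10031 / 0.15771 ≈ 0.6361
  upper = min{1, (1 − p₀)/p₁} = 0.9426 / 0.15771 ≈ 5.9767 → capped at 1

0.636 ≤ PN ≤ 1.000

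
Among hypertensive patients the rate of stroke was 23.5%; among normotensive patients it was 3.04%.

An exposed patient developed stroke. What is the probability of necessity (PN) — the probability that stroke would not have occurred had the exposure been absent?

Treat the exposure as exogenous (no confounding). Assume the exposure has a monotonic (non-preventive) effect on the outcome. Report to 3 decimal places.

p₁ = 0.235, p₀ = 0.0304.
Under exogeneity and monotonicity, PN = (p₁ − p₀) / p₁.
PN = (0.235 − 0.0304) / 0.235 = 0.2046 / 0.235 ≈ 0.8706

PN ≈ 0.871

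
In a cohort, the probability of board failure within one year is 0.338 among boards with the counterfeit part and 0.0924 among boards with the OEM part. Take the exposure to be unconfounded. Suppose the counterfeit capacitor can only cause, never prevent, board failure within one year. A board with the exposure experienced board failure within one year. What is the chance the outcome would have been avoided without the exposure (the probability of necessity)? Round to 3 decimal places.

PN ≈ 0.727

Let p₁ = 0.338, p₀ = 0.0924.
Under exogeneity and monotonicity, PN = (p₁ − p₀) / p₁.
PN = (0.338 − 0.0924) / 0.338 = 0.2456 / 0.338 ≈ 0.7266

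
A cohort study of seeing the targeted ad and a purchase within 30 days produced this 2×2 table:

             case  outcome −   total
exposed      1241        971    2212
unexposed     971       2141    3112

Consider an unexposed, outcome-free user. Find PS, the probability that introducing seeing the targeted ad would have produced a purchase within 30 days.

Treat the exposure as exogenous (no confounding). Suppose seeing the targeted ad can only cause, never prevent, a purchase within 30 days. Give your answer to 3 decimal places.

PS ≈ 0.362

p₁ = P(outcome | exposed) = 1241/2212 = 0.56103
p₀ = P(outcome | unexposed) = 971/3112 = 0.31202
Under exogeneity and monotonicity, PS = (p₁ − p₀) / (1 − p₀).
PS = (0.56103 − 0.31202) / (1 − 0.31202) = 0.24901 / 0.68798 ≈ 0.3619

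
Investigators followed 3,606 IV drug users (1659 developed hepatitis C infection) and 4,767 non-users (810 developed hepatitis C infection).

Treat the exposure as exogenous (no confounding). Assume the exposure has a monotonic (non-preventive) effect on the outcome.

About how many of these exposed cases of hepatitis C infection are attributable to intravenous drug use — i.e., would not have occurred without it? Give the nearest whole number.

about 1046 cases

p₁ = P(outcome | exposed) = 1659/3606 = 0.46007
p₀ = P(outcome | unexposed) = 810/4767 = 0.16992
PN = (p₁ − p₀)/p₁ = (0.46007 − 0.16992) / 0.46007 ≈ 0.63067.
Attributable cases ≈ PN × (exposed cases) = 0.63067 × 1659 ≈ 1046.28.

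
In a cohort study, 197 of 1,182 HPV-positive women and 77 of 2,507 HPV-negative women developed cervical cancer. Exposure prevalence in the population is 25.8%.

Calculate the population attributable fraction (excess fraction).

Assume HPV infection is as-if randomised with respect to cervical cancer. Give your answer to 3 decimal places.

PAF ≈ 0.533

p₁ = P(outcome | exposed) = 197/1182 = 0.16667
p₀ = P(outcome | unexposed) = 77/2507 = 0.030714
Overall risk P(Y=1) = π·p₁ + (1−π)·p₀ = 0.258×0.16667 + 0.742×0.030714 = 0.06579.
Under exogeneity, PAF = [P(Y=1) − p₀] / P(Y=1).
PAF = (0.06579 − 0.030714) / 0.06579 ≈ 0.5331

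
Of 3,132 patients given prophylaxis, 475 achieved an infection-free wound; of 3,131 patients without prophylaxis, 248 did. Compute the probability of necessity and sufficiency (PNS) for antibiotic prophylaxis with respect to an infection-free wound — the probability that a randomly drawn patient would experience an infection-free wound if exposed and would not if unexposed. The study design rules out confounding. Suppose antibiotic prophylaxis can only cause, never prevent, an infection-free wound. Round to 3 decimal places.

p₁ = P(outcome | exposed) = 475/3132 = 0.15166
p₀ = P(outcome | unexposed) = 248/3131 = 0.079208
Under exogeneity and monotonicity, PNS = p₁ − p₀.
PNS = 0.15166 − 0.079208 = 0.072452

PNS ≈ 0.072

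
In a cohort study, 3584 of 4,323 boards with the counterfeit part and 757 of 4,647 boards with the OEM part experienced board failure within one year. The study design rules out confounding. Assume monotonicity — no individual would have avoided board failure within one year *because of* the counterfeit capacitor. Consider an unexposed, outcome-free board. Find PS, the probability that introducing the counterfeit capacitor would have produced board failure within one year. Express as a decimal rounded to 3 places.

PS ≈ 0.796

p₁ = P(outcome | exposed) = 3584/4323 = 0.82905
p₀ = P(outcome | unexposed) = 757/4647 = 0.1629
Under exogeneity and monotonicity, PS = (p₁ − p₀) / (1 − p₀).
PS = (0.82905 − 0.1629) / (1 − 0.1629) = 0.66615 / 0.8371 ≈ 0.7958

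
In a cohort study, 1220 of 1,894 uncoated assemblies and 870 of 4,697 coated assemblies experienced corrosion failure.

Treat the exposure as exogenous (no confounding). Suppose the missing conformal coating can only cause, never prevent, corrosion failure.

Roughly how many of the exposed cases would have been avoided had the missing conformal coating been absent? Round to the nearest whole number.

p₁ = P(outcome | exposed) = 1220/1894 = 0.64414
p₀ = P(outcome | unexposed) = 870/4697 = 0.18522
PN = (p₁ − p₀)/p₁ = (0.64414 − 0.18522) / 0.64414 ≈ 0.71245.
Attributable cases ≈ PN × (exposed cases) = 0.71245 × 1220 ≈ 869.18.

about 869 cases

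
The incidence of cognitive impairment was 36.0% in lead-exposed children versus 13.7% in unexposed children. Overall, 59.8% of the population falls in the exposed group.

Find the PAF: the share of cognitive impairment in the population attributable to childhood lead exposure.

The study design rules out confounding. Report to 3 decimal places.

PAF ≈ 0.493

p₁ = 0.36, p₀ = 0.137.
Overall risk P(Y=1) = π·p₁ + (1−π)·p₀ = 0.598×0.36 + 0.402×0.137 = 0.27035.
Under exogeneity, PAF = [P(Y=1) − p₀] / P(Y=1).
PAF = (0.27035 − 0.137) / 0.27035 ≈ 0.4933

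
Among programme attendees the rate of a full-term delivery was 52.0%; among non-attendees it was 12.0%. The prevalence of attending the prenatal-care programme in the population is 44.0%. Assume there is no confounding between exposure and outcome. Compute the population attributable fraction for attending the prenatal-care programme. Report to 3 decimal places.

p₁ = 0.52, p₀ = 0.12.
Overall risk P(Y=1) = π·p₁ + (1−π)·p₀ = 0.44×0.52 + 0.56×0.12 = 0.296.
Under exogeneity, PAF = [P(Y=1) − p₀] / P(Y=1).
PAF = (0.296 − 0.12) / 0.296 ≈ 0.5946

PAF ≈ 0.595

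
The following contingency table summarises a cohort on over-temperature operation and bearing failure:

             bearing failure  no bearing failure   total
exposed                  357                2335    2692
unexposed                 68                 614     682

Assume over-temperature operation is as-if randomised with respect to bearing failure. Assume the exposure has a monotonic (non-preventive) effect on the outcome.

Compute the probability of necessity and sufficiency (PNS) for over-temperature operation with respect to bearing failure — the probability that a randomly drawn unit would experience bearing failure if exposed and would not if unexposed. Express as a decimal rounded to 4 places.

PNS ≈ 0.0329

p₁ = P(outcome | exposed) = 357/2692 = 0.13262
p₀ = P(outcome | unexposed) = 68/682 = 0.099707
Under exogeneity and monotonicity, PNS = p₁ − p₀.
PNS = 0.13262 − 0.099707 = 0.032908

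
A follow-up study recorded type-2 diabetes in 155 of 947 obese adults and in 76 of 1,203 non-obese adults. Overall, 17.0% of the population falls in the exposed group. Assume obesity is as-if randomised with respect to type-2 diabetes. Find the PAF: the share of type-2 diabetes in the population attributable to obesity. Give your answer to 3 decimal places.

p₁ = P(outcome | exposed) = 155/947 = 0.16367
p₀ = P(outcome | unexposed) = 76/1203 = 0.063175
Overall risk P(Y=1) = π·p₁ + (1−π)·p₀ = 0.17×0.16367 + 0.83×0.063175 = 0.08026.
Under exogeneity, PAF = [P(Y=1) − p₀] / P(Y=1).
PAF = (0.08026 − 0.063175) / 0.08026 ≈ 0.2129

PAF ≈ 0.213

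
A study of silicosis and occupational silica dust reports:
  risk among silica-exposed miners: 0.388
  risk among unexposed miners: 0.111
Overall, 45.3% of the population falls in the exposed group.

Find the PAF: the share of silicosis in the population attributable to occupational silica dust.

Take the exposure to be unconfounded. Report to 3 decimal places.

PAF ≈ 0.531

Let p₁ = 0.388, p₀ = 0.111.
Overall risk P(Y=1) = π·p₁ + (1−π)·p₀ = 0.453×0.388 + 0.547×0.111 = 0.23648.
Under exogeneity, PAF = [P(Y=1) − p₀] / P(Y=1).
PAF = (0.23648 − 0.111) / 0.23648 ≈ 0.5306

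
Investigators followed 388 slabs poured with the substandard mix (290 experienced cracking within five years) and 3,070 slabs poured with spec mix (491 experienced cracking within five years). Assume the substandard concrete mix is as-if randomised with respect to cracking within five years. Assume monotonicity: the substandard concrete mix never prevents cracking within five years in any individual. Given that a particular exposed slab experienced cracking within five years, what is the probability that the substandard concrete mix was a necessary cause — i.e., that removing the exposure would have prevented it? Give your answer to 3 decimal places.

p₁ = P(outcome | exposed) = 290/388 = 0.74742
p₀ = P(outcome | unexposed) = 491/3070 = 0.15993
Under exogeneity and monotonicity, PN = (p₁ − p₀) / p₁.
PN = (0.74742 − 0.15993) / 0.74742 = 0.58749 / 0.74742 ≈ 0.7860

PN ≈ 0.786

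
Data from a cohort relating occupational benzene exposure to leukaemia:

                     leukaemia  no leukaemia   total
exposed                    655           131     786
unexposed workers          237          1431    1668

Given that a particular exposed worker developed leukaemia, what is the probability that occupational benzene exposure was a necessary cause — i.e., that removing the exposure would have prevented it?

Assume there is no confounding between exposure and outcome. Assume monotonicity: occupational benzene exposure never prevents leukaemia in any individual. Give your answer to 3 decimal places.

PN ≈ 0.829

p₁ = P(outcome | exposed) = 655/786 = 0.83333
p₀ = P(outcome | unexposed) = 237/1668 = 0.14209
Under exogeneity and monotonicity, PN = (p₁ − p₀) / p₁.
PN = (0.83333 − 0.14209) / 0.83333 = 0.69125 / 0.83333 ≈ 0.8295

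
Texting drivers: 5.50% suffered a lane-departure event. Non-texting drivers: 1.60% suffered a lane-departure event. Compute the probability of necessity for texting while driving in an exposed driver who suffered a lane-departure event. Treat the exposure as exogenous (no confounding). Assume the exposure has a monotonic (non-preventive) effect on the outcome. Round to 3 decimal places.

PN ≈ 0.709

p₁ = 0.055, p₀ = 0.016.
Under exogeneity and monotonicity, PN = (p₁ − p₀) / p₁.
PN = (0.055 − 0.016) / 0.055 = 0.039 / 0.055 ≈ 0.7091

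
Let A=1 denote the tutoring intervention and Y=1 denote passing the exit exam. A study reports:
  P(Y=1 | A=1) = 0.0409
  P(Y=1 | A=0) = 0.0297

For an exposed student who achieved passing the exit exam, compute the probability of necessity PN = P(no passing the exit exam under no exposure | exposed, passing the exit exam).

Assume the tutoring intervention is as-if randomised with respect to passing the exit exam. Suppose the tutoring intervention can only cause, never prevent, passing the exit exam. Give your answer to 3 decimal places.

Let p₁ = 0.0409, p₀ = 0.0297.
Under exogeneity and monotonicity, PN = (p₁ − p₀) / p₁.
PN = (0.0409 − 0.0297) / 0.0409 = 0.0112 / 0.0409 ≈ 0.2738

PN ≈ 0.274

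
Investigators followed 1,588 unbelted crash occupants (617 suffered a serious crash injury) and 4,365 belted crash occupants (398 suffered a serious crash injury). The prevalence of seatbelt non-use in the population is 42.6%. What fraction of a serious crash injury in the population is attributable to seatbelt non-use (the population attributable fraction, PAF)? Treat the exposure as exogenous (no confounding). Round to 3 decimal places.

p₁ = P(outcome | exposed) = 617/1588 = 0.38854
p₀ = P(outcome | unexposed) = 398/4365 = 0.09118
Overall risk P(Y=1) = π·p₁ + (1−π)·p₀ = 0.426×0.38854 + 0.574×0.09118 = 0.21785.
Under exogeneity, PAF = [P(Y=1) − p₀] / P(Y=1).
PAF = (0.21785 − 0.09118) / 0.21785 ≈ 0.5815

PAF ≈ 0.581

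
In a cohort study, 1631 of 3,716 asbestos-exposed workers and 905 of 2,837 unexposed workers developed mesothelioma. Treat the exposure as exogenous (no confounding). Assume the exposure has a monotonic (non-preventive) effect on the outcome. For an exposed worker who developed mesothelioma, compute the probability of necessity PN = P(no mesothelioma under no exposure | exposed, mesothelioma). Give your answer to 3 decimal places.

p₁ = P(outcome | exposed) = 1631/3716 = 0.43891
p₀ = P(outcome | unexposed) = 905/2837 = 0.319
Under exogeneity and monotonicity, PN = (p₁ − p₀) / p₁.
PN = (0.43891 − 0.319) / 0.43891 = 0.11991 / 0.43891 ≈ 0.2732

PN ≈ 0.273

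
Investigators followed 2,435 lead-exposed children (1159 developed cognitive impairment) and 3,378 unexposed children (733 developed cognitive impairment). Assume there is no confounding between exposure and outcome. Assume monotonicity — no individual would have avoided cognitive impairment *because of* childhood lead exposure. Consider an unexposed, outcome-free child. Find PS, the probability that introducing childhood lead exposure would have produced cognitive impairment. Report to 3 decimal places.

PS ≈ 0.331

p₁ = P(outcome | exposed) = 1159/2435 = 0.47598
p₀ = P(outcome | unexposed) = 733/3378 = 0.21699
Under exogeneity and monotonicity, PS = (p₁ − p₀) / (1 − p₀).
PS = (0.47598 − 0.21699) / (1 − 0.21699) = 0.25898 / 0.78301 ≈ 0.3308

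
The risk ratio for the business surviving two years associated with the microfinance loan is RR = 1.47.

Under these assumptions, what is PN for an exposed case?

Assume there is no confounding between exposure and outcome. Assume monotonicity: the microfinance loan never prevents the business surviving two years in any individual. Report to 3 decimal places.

PN ≈ 0.320

Under exogeneity and monotonicity, PN = (RR − 1) / RR = 1 − 1/RR.
PN = (1.47 − 1) / 1.47 = 0.47 / 1.47 ≈ 0.3197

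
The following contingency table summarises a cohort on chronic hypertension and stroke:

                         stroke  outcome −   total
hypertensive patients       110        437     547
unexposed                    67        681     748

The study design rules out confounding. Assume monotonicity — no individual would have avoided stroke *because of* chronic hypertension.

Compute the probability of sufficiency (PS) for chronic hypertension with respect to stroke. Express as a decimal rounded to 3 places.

PS ≈ 0.122

p₁ = P(outcome | exposed) = 110/547 = 0.2011
p₀ = P(outcome | unexposed) = 67/748 = 0.089572
Under exogeneity and monotonicity, PS = (p₁ − p₀)/(1 − p₀).
PS = (0.2011 − 0.089572) / 0.91043 ≈ 0.1225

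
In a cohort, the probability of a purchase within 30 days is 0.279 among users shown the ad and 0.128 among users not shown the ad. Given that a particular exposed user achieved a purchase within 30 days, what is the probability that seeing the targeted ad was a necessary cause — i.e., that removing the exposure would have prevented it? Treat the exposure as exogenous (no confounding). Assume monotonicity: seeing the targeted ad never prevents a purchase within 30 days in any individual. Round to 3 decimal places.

Let p₁ = 0.279, p₀ = 0.128.
Under exogeneity and monotonicity, PN = (p₁ − p₀) / p₁.
PN = (0.279 − 0.128) / 0.279 = 0.151 / 0.279 ≈ 0.5412

PN ≈ 0.541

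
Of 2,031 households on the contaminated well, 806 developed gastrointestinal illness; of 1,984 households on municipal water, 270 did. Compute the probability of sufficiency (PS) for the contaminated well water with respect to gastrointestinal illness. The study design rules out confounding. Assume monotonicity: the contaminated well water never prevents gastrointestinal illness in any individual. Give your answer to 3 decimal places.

p₁ = P(outcome | exposed) = 806/2031 = 0.39685
p₀ = P(outcome | unexposed) = 270/1984 = 0.13609
Under exogeneity and monotonicity, PS = (p₁ − p₀) / (1 − p₀).
PS = (0.39685 − 0.13609) / (1 − 0.13609) = 0.26076 / 0.86391 ≈ 0.3018

PS ≈ 0.302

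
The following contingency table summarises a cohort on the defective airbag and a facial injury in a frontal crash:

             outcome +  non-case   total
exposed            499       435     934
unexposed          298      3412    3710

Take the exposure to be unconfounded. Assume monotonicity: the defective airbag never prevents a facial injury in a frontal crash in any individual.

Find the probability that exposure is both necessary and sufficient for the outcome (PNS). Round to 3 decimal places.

PNS ≈ 0.454

p₁ = P(outcome | exposed) = 499/934 = 0.53426
p₀ = P(outcome | unexposed) = 298/3710 = 0.080323
Under exogeneity and monotonicity, PNS = p₁ − p₀.
PNS = 0.53426 − 0.080323 = 0.45394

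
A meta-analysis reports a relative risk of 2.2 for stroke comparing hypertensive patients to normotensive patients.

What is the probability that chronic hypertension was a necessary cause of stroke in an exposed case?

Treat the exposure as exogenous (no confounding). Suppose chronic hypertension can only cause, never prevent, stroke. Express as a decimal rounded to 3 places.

PN ≈ 0.545

Under exogeneity and monotonicity, PN = (RR − 1) / RR = 1 − 1/RR.
PN = (2.2 − 1) / 2.2 = 1.2 / 2.2 ≈ 0.5455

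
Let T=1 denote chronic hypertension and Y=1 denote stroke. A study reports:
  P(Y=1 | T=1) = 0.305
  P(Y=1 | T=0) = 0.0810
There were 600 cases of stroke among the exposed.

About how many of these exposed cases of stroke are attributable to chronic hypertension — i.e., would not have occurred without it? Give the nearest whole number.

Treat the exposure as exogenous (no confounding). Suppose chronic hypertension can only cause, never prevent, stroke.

about 441 cases

Let p₁ = 0.305, p₀ = 0.081.
PN = (p₁ − p₀)/p₁ = (0.305 − 0.081) / 0.305 ≈ 0.73443.
Attributable cases ≈ PN × (exposed cases) = 0.73443 × 600 ≈ 440.66.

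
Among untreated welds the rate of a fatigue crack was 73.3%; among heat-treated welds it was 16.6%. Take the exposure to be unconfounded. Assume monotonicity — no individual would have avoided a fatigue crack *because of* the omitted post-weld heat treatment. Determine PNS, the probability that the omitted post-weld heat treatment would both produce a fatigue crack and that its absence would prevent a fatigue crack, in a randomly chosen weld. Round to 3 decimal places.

p₁ = 0.733, p₀ = 0.166.
Under exogeneity and monotonicity, PNS = p₁ − p₀.
PNS = 0.733 − 0.166 = 0.567

PNS ≈ 0.567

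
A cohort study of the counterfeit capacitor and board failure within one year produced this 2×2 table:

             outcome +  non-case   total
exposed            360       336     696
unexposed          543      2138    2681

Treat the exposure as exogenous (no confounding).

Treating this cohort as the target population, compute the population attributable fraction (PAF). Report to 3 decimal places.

p₁ = P(outcome | exposed) = 360/696 = 0.51724
p₀ = P(outcome | unexposed) = 543/2681 = 0.20254
Exposure prevalence π = 696/3377 = 0.2061; overall risk P(Y=1) = 0.2674.
Under exogeneity, PAF = [P(Y=1) − p₀]/P(Y=1).
PAF = (0.2674 − 0.20254) / 0.2674 ≈ 0.2426

PAF ≈ 0.243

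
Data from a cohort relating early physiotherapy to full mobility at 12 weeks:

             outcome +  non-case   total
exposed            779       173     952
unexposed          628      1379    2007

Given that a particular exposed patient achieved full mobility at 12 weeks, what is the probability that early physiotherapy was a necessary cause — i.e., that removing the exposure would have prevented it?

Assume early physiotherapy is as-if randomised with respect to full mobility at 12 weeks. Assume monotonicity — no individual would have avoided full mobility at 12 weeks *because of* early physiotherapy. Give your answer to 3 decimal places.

PN ≈ 0.618

p₁ = P(outcome | exposed) = 779/952 = 0.81828
p₀ = P(outcome | unexposed) = 628/2007 = 0.3129
Under exogeneity and monotonicity, PN = (p₁ − p₀)/p₁.
PN = (0.81828 − 0.3129) / 0.81828 ≈ 0.6176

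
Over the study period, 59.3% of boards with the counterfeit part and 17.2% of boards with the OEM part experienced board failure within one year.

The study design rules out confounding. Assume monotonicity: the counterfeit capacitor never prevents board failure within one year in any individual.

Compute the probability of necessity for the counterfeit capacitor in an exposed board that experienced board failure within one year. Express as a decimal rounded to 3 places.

PN ≈ 0.710

p₁ = 0.593, p₀ = 0.172.
Under exogeneity and monotonicity, PN = (p₁ − p₀) / p₁.
PN = (0.593 − 0.172) / 0.593 = 0.421 / 0.593 ≈ 0.7099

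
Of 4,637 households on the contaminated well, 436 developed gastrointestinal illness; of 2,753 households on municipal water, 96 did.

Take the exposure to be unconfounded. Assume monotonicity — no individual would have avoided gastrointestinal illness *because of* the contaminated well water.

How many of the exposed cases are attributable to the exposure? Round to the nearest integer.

p₁ = P(outcome | exposed) = 436/4637 = 0.094026
p₀ = P(outcome | unexposed) = 96/2753 = 0.034871
PN = (p₁ − p₀)/p₁ = (0.094026 − 0.034871) / 0.094026 ≈ 0.62914.
Attributable cases ≈ PN × (exposed cases) = 0.62914 × 436 ≈ 274.30.

about 274 cases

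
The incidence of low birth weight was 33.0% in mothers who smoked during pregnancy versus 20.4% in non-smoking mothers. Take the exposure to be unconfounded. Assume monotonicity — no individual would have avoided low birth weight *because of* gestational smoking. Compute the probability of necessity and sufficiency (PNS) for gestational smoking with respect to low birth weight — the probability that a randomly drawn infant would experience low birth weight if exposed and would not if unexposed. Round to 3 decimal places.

p₁ = 0.33, p₀ = 0.204.
Under exogeneity and monotonicity, PNS = p₁ − p₀.
PNS = 0.33 − 0.204 = 0.126

PNS ≈ 0.126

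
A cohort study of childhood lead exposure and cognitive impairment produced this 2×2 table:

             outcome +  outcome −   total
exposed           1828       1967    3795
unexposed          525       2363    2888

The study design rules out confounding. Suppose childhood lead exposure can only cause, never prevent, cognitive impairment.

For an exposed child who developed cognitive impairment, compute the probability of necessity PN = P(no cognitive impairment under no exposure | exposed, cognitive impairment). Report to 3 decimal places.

p₁ = P(outcome | exposed) = 1828/3795 = 0.48169
p₀ = P(outcome | unexposed) = 525/2888 = 0.18179
Under exogeneity and monotonicity, PN = (p₁ − p₀)/p₁.
PN = (0.48169 − 0.18179) / 0.48169 ≈ 0.6226

PN ≈ 0.623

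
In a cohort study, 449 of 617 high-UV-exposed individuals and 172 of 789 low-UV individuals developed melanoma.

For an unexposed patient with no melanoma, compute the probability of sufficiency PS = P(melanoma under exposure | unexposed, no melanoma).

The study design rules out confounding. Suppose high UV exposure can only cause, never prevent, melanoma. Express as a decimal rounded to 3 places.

PS ≈ 0.652

p₁ = P(outcome | exposed) = 449/617 = 0.72771
p₀ = P(outcome | unexposed) = 172/789 = 0.218
Under exogeneity and monotonicity, PS = (p₁ − p₀) / (1 − p₀).
PS = (0.72771 − 0.218) / (1 − 0.218) = 0.50972 / 0.782 ≈ 0.6518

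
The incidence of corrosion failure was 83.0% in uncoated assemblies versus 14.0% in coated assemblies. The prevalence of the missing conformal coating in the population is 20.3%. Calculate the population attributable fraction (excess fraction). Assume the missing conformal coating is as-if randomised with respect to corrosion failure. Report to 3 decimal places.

p₁ = 0.83, p₀ = 0.14.
Overall risk P(Y=1) = π·p₁ + (1−π)·p₀ = 0.203×0.83 + 0.797×0.14 = 0.28007.
Under exogeneity, PAF = [P(Y=1) − p₀] / P(Y=1).
PAF = (0.28007 − 0.14) / 0.28007 ≈ 0.5001

PAF ≈ 0.500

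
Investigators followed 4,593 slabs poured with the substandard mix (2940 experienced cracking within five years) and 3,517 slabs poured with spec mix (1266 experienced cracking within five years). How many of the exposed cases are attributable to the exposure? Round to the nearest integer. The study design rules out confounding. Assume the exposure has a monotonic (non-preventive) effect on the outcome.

about 1287 cases

p₁ = P(outcome | exposed) = 2940/4593 = 0.6401
p₀ = P(outcome | unexposed) = 1266/3517 = 0.35997
PN = (p₁ − p₀)/p₁ = (0.6401 − 0.35997) / 0.6401 ≈ 0.43765.
Attributable cases ≈ PN × (exposed cases) = 0.43765 × 2940 ≈ 1286.68.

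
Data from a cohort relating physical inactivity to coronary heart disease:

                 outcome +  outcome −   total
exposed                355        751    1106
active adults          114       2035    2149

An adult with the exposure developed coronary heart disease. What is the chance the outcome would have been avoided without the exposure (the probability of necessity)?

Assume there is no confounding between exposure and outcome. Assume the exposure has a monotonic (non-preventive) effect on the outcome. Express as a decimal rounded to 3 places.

PN ≈ 0.835

p₁ = P(outcome | exposed) = 355/1106 = 0.32098
p₀ = P(outcome | unexposed) = 114/2149 = 0.053048
Under exogeneity and monotonicity, PN = (p₁ − p₀) / p₁.
PN = (0.32098 − 0.053048) / 0.32098 = 0.26793 / 0.32098 ≈ 0.8347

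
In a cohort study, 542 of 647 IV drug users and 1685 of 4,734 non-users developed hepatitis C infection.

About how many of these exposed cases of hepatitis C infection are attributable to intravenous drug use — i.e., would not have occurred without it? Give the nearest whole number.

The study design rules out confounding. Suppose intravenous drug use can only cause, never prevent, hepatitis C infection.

p₁ = P(outcome | exposed) = 542/647 = 0.83771
p₀ = P(outcome | unexposed) = 1685/4734 = 0.35594
PN = (p₁ − p₀)/p₁ = (0.83771 − 0.35594) / 0.83771 ≈ 0.57511.
Attributable cases ≈ PN × (exposed cases) = 0.57511 × 542 ≈ 311.71.

about 312 cases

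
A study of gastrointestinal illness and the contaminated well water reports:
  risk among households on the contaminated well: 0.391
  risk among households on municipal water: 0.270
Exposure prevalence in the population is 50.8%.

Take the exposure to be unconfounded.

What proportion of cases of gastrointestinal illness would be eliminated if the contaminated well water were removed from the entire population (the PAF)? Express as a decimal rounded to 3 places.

PAF ≈ 0.185

Let p₁ = 0.391, p₀ = 0.27.
Overall risk P(Y=1) = π·p₁ + (1−π)·p₀ = 0.508×0.391 + 0.492×0.27 = 0.33147.
Under exogeneity, PAF = [P(Y=1) − p₀] / P(Y=1).
PAF = (0.33147 − 0.27) / 0.33147 ≈ 0.1854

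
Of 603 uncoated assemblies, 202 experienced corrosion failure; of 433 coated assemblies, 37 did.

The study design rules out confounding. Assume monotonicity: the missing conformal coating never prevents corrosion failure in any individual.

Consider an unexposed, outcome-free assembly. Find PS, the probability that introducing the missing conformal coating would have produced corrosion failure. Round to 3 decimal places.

PS ≈ 0.273

p₁ = P(outcome | exposed) = 202/603 = 0.33499
p₀ = P(outcome | unexposed) = 37/433 = 0.08545
Under exogeneity and monotonicity, PS = (p₁ − p₀) / (1 − p₀).
PS = (0.33499 − 0.08545) / (1 − 0.08545) = 0.24954 / 0.91455 ≈ 0.2729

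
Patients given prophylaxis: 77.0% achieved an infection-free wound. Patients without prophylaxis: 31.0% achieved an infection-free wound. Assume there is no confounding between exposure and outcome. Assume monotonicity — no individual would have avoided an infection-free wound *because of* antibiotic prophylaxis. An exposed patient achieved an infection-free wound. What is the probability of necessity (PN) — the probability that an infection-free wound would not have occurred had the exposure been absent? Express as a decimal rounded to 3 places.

p₁ = 0.77, p₀ = 0.31.
Under exogeneity and monotonicity, PN = (p₁ − p₀) / p₁.
PN = (0.77 − 0.31) / 0.77 = 0.46 / 0.77 ≈ 0.5974

PN ≈ 0.597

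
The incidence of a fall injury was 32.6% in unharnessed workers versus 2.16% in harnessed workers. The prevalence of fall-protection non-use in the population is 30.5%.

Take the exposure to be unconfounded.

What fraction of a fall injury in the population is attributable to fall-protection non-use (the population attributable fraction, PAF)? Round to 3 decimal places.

p₁ = 0.326, p₀ = 0.0216.
Overall risk P(Y=1) = π·p₁ + (1−π)·p₀ = 0.305×0.326 + 0.695×0.0216 = 0.11444.
Under exogeneity, PAF = [P(Y=1) − p₀] / P(Y=1).
PAF = (0.11444 − 0.0216) / 0.11444 ≈ 0.8113

PAF ≈ 0.811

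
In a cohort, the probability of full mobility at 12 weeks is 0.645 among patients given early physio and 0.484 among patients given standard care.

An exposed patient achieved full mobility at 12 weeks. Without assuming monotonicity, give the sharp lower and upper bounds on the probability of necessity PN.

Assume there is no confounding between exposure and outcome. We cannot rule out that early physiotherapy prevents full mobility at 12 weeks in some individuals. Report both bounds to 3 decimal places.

Let p₁ = 0.645, p₀ = 0.484.
Under exogeneity alone the bounds on PN are max{0,(p₁−p₀)/p₁} ≤ PN ≤ min{1,(1−p₀)/p₁}.
  lower = (p₁ − p₀)/p₁ = 0.161 / 0.645 ≈ 0.2496
  upper = min{1, (1 − p₀)/p₁} = 0.516 / 0.645 ≈ 0.8000

0.250 ≤ PN ≤ 0.800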